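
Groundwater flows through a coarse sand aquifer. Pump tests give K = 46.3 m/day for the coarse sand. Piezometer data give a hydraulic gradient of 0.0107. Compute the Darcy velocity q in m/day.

0.495

Hydraulic gradient i = 0.0107.
Specific discharge q = K · i = 46.30 × 0.01070 = 0.4954 m/day.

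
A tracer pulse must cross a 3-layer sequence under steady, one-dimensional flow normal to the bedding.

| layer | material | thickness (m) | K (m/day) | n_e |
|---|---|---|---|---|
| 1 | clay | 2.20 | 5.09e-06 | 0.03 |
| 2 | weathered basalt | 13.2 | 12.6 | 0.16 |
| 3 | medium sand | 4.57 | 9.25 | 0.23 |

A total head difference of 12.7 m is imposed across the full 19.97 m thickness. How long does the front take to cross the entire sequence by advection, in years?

With flow normal to the layers, continuity requires the same specific discharge q through every layer.
Σ(b_i/K_i) = 2.20/5.09e-06 + 13.2/12.6 + 4.57/9.25 = 4.322e+05 d.
q = Δh / Σ(b_i/K_i) = 12.7 / 4.322e+05 = 2.938e-05 m/day.
In each layer the seepage velocity is v_i = q/n_i, so the layer transit time is t_i = b_i·n_i / q:
  layer 1 (clay): t_1 = 2.20 × 0.03 / 2.938e-05 = 2246 d
  layer 2 (weathered basalt): t_2 = 13.2 × 0.16 / 2.938e-05 = 71878 d
  layer 3 (medium sand): t_3 = 4.57 × 0.23 / 2.938e-05 = 35772 d
Total t = Σ t_i = 1.099e+05 days = 300.9 years.

301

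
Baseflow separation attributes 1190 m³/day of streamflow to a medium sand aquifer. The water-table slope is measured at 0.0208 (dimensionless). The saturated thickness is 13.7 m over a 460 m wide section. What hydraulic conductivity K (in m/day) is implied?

Cross-sectional area A = 460 × 13.7 = 6302 m².
Hydraulic gradient i = 0.0208.
From Q = K·A·i, K = Q / (A·i) = 1190 / (6302 × 0.02080) = 9.078 m/day.

9.08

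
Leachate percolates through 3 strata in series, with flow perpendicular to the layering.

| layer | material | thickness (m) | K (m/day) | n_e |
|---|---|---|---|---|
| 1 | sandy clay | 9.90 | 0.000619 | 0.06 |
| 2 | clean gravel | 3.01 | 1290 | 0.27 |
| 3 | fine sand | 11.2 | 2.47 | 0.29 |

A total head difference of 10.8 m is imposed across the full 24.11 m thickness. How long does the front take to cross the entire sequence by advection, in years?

18.9

With flow normal to the layers, continuity requires the same specific discharge q through every layer.
Σ(b_i/K_i) = 9.90/0.000619 + 3.01/1290 + 11.2/2.47 = 15998 d.
q = Δh / Σ(b_i/K_i) = 10.8 / 15998 = 0.0006751 m/day.
In each layer the seepage velocity is v_i = q/n_i, so the layer transit time is t_i = b_i·n_i / q:
  layer 1 (sandy clay): t_1 = 9.90 × 0.06 / 0.0006751 = 879.9 d
  layer 2 (clean gravel): t_2 = 3.01 × 0.27 / 0.0006751 = 1204 d
  layer 3 (fine sand): t_3 = 11.2 × 0.29 / 0.0006751 = 4811 d
Total t = Σ t_i = 6895 days = 18.88 years.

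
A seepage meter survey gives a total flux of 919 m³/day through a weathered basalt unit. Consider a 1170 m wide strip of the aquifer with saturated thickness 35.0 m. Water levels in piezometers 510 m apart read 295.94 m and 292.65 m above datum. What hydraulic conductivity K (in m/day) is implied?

Cross-sectional area A = 1170 × 35.0 = 40950 m².
Hydraulic gradient i = (295.94 − 292.65) / 510 = 3.29 / 510 = 0.006451.
From Q = K·A·i, K = Q / (A·i) = 919 / (40950 × 0.006451) = 3.479 m/day.

3.48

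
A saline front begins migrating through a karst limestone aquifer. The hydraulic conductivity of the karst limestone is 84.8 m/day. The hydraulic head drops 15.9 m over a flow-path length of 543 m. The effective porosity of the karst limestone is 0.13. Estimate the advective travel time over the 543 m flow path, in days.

Hydraulic gradient i = Δh / L = 15.9 / 543 = 0.02928.
Darcy flux q = K · i = 84.80 × 0.02928 = 2.483 m/day.
Seepage velocity v = q / n_e = 2.483 / 0.13 = 19.10 m/day.
Travel time t = L / v = 543 / 19.10 = 28.43 days.

28.4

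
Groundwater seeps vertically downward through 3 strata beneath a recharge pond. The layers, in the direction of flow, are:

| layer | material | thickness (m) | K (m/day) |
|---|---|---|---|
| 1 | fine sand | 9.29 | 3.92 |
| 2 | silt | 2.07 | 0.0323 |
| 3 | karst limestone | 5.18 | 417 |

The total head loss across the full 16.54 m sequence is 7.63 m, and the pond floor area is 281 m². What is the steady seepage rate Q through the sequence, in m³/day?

32.3

Flow is perpendicular to layering, so the layers act in series and the equivalent K is the thickness-weighted harmonic mean.
Total thickness L = 9.29 + 2.07 + 5.18 = 16.54 m.
Σ(b_i/K_i) = 9.29/3.92 + 2.07/0.0323 + 5.18/417 = 66.47 d.
K_eq = L / Σ(b_i/K_i) = 16.54 / 66.47 = 0.2488 m/day.
Q = K_eq · A · (Δh/L) = 0.2488 × 281 × (7.63/16.54) = 32.26 m³/day.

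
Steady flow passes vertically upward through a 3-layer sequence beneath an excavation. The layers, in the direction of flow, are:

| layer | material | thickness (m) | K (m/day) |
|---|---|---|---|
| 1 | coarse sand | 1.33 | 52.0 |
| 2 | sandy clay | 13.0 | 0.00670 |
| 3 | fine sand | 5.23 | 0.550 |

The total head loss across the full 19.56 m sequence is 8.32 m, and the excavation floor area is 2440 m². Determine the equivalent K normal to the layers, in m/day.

Flow is perpendicular to layering, so the layers act in series and the equivalent K is the thickness-weighted harmonic mean.
Total thickness L = 1.33 + 13.0 + 5.23 = 19.56 m.
Σ(b_i/K_i) = 1.33/52.0 + 13.0/0.00670 + 5.23/0.550 = 1950 d.
K_eq = L / Σ(b_i/K_i) = 19.56 / 1950 = 0.01003 m/day.

0.0100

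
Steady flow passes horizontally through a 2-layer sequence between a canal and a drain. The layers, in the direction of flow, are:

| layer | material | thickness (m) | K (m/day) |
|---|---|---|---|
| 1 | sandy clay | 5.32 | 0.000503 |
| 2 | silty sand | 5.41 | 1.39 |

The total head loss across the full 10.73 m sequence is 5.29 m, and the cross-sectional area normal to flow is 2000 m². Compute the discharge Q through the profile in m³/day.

1.00

Flow is perpendicular to layering, so the layers act in series and the equivalent K is the thickness-weighted harmonic mean.
Total thickness L = 5.32 + 5.41 = 10.73 m.
Σ(b_i/K_i) = 5.32/0.000503 + 5.41/1.39 = 10580 d.
K_eq = L / Σ(b_i/K_i) = 10.73 / 10580 = 0.001014 m/day.
Q = K_eq · A · (Δh/L) = 0.001014 × 2000 × (5.29/10.73) = 1.0000 m³/day.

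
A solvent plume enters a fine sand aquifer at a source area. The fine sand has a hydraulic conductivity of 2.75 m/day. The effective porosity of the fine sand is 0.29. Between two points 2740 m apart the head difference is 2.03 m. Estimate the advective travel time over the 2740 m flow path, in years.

1070

Hydraulic gradient i = Δh / L = 2.03 / 2740 = 0.0007409.
Darcy flux q = K · i = 2.750 × 0.0007409 = 0.002037 m/day.
Seepage velocity v = q / n_e = 0.002037 / 0.29 = 0.007026 m/day.
Travel time t = L / v = 2740 / 0.007026 = 3.900e+05 days = 1068 years.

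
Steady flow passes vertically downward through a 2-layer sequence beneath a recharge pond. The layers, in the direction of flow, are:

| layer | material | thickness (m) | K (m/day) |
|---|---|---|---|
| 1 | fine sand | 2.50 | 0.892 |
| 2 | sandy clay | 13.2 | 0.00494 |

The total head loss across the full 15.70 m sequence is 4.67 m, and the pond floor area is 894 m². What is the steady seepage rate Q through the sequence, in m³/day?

Flow is perpendicular to layering, so the layers act in series and the equivalent K is the thickness-weighted harmonic mean.
Total thickness L = 2.50 + 13.2 = 15.70 m.
Σ(b_i/K_i) = 2.50/0.892 + 13.2/0.00494 = 2675 d.
K_eq = L / Σ(b_i/K_i) = 15.70 / 2675 = 0.005869 m/day.
Q = K_eq · A · (Δh/L) = 0.005869 × 894 × (4.67/15.70) = 1.561 m³/day.

1.56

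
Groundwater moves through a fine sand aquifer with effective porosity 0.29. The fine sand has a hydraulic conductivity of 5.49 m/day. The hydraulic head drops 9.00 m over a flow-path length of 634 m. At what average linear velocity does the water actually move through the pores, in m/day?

Hydraulic gradient i = Δh / L = 9.00 / 634 = 0.01420.
Darcy flux q = K · i = 5.490 × 0.01420 = 0.07793 m/day.
Seepage velocity v = q / n_e = 0.07793 / 0.29 = 0.2687 m/day.

0.269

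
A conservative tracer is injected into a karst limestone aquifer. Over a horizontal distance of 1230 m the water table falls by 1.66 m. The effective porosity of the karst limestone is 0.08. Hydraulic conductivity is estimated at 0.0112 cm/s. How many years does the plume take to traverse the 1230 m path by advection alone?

20.6

Convert K: 0.0112 cm/s × 864 = 9.677 m/day.
Hydraulic gradient i = Δh / L = 1.66 / 1230 = 0.001350.
Darcy flux q = K · i = 9.677 × 0.001350 = 0.01306 m/day.
Seepage velocity v = q / n_e = 0.01306 / 0.08 = 0.1632 m/day.
Travel time t = L / v = 1230 / 0.1632 = 7535 days = 20.63 years.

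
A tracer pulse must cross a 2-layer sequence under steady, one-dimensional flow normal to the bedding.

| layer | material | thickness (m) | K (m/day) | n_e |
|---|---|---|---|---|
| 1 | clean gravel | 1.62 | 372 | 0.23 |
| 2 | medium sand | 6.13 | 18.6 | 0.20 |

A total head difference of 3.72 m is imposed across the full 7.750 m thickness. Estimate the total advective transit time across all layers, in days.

0.143

With flow normal to the layers, continuity requires the same specific discharge q through every layer.
Σ(b_i/K_i) = 1.62/372 + 6.13/18.6 = 0.3339 d.
q = Δh / Σ(b_i/K_i) = 3.72 / 0.3339 = 11.14 m/day.
In each layer the seepage velocity is v_i = q/n_i, so the layer transit time is t_i = b_i·n_i / q:
  layer 1 (clean gravel): t_1 = 1.62 × 0.23 / 11.14 = 0.03345 d
  layer 2 (medium sand): t_2 = 6.13 × 0.20 / 11.14 = 0.1101 d
Total t = Σ t_i = 0.1435 days.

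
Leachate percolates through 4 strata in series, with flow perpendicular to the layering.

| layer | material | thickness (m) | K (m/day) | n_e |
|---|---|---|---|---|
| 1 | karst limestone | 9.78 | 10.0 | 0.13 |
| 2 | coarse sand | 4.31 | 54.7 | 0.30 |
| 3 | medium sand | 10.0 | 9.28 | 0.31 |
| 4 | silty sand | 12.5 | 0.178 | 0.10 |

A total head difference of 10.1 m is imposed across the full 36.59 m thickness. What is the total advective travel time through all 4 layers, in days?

With flow normal to the layers, continuity requires the same specific discharge q through every layer.
Σ(b_i/K_i) = 9.78/10.0 + 4.31/54.7 + 10.0/9.28 + 12.5/0.178 = 72.36 d.
q = Δh / Σ(b_i/K_i) = 10.1 / 72.36 = 0.1396 m/day.
In each layer the seepage velocity is v_i = q/n_i, so the layer transit time is t_i = b_i·n_i / q:
  layer 1 (karst limestone): t_1 = 9.78 × 0.13 / 0.1396 = 9.109 d
  layer 2 (coarse sand): t_2 = 4.31 × 0.30 / 0.1396 = 9.263 d
  layer 3 (medium sand): t_3 = 10.0 × 0.31 / 0.1396 = 22.21 d
  layer 4 (silty sand): t_4 = 12.5 × 0.10 / 0.1396 = 8.955 d
Total t = Σ t_i = 49.54 days.

49.5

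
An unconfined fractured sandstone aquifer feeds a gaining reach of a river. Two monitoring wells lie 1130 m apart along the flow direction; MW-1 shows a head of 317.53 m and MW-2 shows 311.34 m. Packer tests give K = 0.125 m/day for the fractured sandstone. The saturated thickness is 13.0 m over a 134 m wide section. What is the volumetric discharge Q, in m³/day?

1.19

Cross-sectional area A = 134 × 13.0 = 1742 m².
Hydraulic gradient i = (317.53 − 311.34) / 1130 = 6.19 / 1130 = 0.005478.
Darcy's law: Q = K · A · i = 0.1250 × 1742 × 0.005478 = 1.193 m³/day.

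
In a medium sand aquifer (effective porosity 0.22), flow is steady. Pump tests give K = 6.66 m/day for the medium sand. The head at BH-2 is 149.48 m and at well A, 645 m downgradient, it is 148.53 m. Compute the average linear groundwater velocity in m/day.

Hydraulic gradient i = (149.48 − 148.53) / 645 = 0.95 / 645 = 0.001473.
Darcy flux q = K · i = 6.660 × 0.001473 = 0.009809 m/day.
Seepage velocity v = q / n_e = 0.009809 / 0.22 = 0.04459 m/day.

0.0446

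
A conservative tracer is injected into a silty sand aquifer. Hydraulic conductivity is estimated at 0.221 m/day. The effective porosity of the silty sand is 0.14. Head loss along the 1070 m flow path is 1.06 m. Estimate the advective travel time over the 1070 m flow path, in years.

1870

Hydraulic gradient i = Δh / L = 1.06 / 1070 = 0.0009907.
Darcy flux q = K · i = 0.2210 × 0.0009907 = 0.0002189 m/day.
Seepage velocity v = q / n_e = 0.0002189 / 0.14 = 0.001564 m/day.
Travel time t = L / v = 1070 / 0.001564 = 6.842e+05 days = 1873 years.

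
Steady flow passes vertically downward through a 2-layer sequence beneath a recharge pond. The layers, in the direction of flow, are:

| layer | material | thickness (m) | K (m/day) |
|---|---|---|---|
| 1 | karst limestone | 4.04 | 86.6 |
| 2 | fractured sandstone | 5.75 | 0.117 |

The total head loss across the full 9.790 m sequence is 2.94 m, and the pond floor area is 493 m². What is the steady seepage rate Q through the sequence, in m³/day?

Flow is perpendicular to layering, so the layers act in series and the equivalent K is the thickness-weighted harmonic mean.
Total thickness L = 4.04 + 5.75 = 9.790 m.
Σ(b_i/K_i) = 4.04/86.6 + 5.75/0.117 = 49.19 d.
K_eq = L / Σ(b_i/K_i) = 9.790 / 49.19 = 0.1990 m/day.
Q = K_eq · A · (Δh/L) = 0.1990 × 493 × (2.94/9.790) = 29.46 m³/day.

29.5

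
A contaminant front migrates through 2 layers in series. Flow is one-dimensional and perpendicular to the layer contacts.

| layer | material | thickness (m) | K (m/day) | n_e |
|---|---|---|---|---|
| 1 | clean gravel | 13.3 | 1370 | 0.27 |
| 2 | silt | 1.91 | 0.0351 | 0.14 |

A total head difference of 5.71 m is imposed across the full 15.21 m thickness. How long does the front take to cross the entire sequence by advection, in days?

With flow normal to the layers, continuity requires the same specific discharge q through every layer.
Σ(b_i/K_i) = 13.3/1370 + 1.91/0.0351 = 54.43 d.
q = Δh / Σ(b_i/K_i) = 5.71 / 54.43 = 0.1049 m/day.
In each layer the seepage velocity is v_i = q/n_i, so the layer transit time is t_i = b_i·n_i / q:
  layer 1 (clean gravel): t_1 = 13.3 × 0.27 / 0.1049 = 34.23 d
  layer 2 (silt): t_2 = 1.91 × 0.14 / 0.1049 = 2.549 d
Total t = Σ t_i = 36.78 days.

36.8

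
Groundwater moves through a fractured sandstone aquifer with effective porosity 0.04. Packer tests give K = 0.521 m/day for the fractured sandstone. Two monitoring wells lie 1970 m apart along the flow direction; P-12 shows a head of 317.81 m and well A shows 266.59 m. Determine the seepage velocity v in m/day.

Hydraulic gradient i = (317.81 − 266.59) / 1970 = 51.22 / 1970 = 0.02600.
Darcy flux q = K · i = 0.5210 × 0.02600 = 0.01355 m/day.
Seepage velocity v = q / n_e = 0.01355 / 0.04 = 0.3386 m/day.

0.339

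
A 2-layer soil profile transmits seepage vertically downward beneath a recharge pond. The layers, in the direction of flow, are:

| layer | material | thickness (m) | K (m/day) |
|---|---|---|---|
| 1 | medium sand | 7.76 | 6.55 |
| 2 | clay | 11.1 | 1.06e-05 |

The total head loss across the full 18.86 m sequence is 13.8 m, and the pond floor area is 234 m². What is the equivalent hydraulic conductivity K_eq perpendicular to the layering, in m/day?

Flow is perpendicular to layering, so the layers act in series and the equivalent K is the thickness-weighted harmonic mean.
Total thickness L = 7.76 + 11.1 = 18.86 m.
Σ(b_i/K_i) = 7.76/6.55 + 11.1/1.06e-05 = 1.047e+06 d.
K_eq = L / Σ(b_i/K_i) = 18.86 / 1.047e+06 = 1.801e-05 m/day.

1.80e-05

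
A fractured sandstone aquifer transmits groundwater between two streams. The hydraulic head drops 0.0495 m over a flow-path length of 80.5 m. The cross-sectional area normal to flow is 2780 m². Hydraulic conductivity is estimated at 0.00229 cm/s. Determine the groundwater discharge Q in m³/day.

Convert K: 0.00229 cm/s × 864 = 1.979 m/day.
Hydraulic gradient i = Δh / L = 0.0495 / 80.5 = 0.0006149.
Darcy's law: Q = K · A · i = 1.979 × 2780 × 0.0006149 = 3.382 m³/day.

3.38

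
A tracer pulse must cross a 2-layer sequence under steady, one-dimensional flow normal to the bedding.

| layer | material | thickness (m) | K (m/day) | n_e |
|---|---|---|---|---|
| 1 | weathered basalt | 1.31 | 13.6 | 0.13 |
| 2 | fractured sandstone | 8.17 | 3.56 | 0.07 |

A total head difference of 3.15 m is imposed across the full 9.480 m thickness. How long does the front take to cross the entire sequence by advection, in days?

0.563

With flow normal to the layers, continuity requires the same specific discharge q through every layer.
Σ(b_i/K_i) = 1.31/13.6 + 8.17/3.56 = 2.391 d.
q = Δh / Σ(b_i/K_i) = 3.15 / 2.391 = 1.317 m/day.
In each layer the seepage velocity is v_i = q/n_i, so the layer transit time is t_i = b_i·n_i / q:
  layer 1 (weathered basalt): t_1 = 1.31 × 0.13 / 1.317 = 0.1293 d
  layer 2 (fractured sandstone): t_2 = 8.17 × 0.07 / 1.317 = 0.4341 d
Total t = Σ t_i = 0.5634 days.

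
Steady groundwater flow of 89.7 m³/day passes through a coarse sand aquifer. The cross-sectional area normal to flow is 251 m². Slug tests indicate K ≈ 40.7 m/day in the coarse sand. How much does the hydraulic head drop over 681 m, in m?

5.98

From Q = K·A·i, i = Q / (K·A) = 89.7 / (40.70 × 251.0) = 0.008781.
Head loss Δh = i · L = 0.008781 × 681 = 5.980 m.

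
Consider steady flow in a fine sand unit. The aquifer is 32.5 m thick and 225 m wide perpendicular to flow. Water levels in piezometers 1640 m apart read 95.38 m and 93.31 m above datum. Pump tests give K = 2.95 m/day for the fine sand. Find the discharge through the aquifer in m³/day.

Cross-sectional area A = 225 × 32.5 = 7312 m².
Hydraulic gradient i = (95.38 − 93.31) / 1640 = 2.07 / 1640 = 0.001262.
Darcy's law: Q = K · A · i = 2.950 × 7312 × 0.001262 = 27.23 m³/day.

27.2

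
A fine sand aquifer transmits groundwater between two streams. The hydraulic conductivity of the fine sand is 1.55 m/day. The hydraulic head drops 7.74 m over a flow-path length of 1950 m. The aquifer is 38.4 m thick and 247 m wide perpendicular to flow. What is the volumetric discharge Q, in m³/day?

58.4

Cross-sectional area A = 247 × 38.4 = 9485 m².
Hydraulic gradient i = Δh / L = 7.74 / 1950 = 0.003969.
Darcy's law: Q = K · A · i = 1.550 × 9485 × 0.003969 = 58.35 m³/day.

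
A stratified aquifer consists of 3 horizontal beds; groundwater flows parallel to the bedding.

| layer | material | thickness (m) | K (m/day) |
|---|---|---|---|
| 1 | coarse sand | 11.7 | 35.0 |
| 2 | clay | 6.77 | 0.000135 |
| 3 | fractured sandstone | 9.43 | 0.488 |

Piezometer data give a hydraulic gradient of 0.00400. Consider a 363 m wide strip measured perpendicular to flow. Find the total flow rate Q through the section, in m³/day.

601

Flow is parallel to layering, so each bed carries its own Darcy discharge and the transmissivities add.
Σ(K_i·b_i) = 35.0×11.7 + 0.000135×6.77 + 0.488×9.43 = 414.1 m²/day.
Hydraulic gradient i = 0.00400.
Q = Σ(K_i·b_i) · W · i = 414.1 × 363 × 0.004000 = 601.3 m³/day.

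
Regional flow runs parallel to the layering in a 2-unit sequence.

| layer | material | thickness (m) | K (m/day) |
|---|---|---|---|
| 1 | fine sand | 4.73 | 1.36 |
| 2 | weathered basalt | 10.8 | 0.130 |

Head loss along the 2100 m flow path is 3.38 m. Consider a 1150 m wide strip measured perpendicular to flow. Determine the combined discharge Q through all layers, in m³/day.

Flow is parallel to layering, so each bed carries its own Darcy discharge and the transmissivities add.
Σ(K_i·b_i) = 1.36×4.73 + 0.130×10.8 = 7.837 m²/day.
Hydraulic gradient i = Δh / L = 3.38 / 2100 = 0.001610.
Q = Σ(K_i·b_i) · W · i = 7.837 × 1150 × 0.001610 = 14.51 m³/day.

14.5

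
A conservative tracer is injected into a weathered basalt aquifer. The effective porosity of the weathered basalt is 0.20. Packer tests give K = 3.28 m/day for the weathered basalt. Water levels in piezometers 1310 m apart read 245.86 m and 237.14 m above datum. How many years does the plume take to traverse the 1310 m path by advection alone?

Hydraulic gradient i = (245.86 − 237.14) / 1310 = 8.72 / 1310 = 0.006656.
Darcy flux q = K · i = 3.280 × 0.006656 = 0.02183 m/day.
Seepage velocity v = q / n_e = 0.02183 / 0.20 = 0.1092 m/day.
Travel time t = L / v = 1310 / 0.1092 = 12000 days = 32.85 years.

32.9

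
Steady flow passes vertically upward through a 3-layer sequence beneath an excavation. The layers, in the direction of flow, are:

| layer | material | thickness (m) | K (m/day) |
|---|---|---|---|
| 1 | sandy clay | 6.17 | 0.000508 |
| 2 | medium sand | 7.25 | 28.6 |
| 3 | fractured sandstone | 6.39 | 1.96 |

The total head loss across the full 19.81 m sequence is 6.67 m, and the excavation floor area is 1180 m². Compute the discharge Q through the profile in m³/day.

0.648

Flow is perpendicular to layering, so the layers act in series and the equivalent K is the thickness-weighted harmonic mean.
Total thickness L = 6.17 + 7.25 + 6.39 = 19.81 m.
Σ(b_i/K_i) = 6.17/0.000508 + 7.25/28.6 + 6.39/1.96 = 12149 d.
K_eq = L / Σ(b_i/K_i) = 19.81 / 12149 = 0.001631 m/day.
Q = K_eq · A · (Δh/L) = 0.001631 × 1180 × (6.67/19.81) = 0.6478 m³/day.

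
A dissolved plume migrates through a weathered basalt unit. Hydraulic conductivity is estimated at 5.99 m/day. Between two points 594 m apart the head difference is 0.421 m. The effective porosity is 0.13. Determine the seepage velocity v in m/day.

0.0327

Hydraulic gradient i = Δh / L = 0.421 / 594 = 0.0007088.
Darcy flux q = K · i = 5.990 × 0.0007088 = 0.004245 m/day.
Seepage velocity v = q / n_e = 0.004245 / 0.13 = 0.03266 m/day.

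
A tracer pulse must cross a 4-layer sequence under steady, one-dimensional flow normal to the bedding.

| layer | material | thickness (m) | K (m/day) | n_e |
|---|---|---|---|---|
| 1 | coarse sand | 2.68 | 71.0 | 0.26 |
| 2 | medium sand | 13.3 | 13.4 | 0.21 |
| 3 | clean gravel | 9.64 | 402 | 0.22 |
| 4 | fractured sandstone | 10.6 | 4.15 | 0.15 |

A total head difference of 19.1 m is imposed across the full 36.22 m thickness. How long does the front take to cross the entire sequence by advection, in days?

With flow normal to the layers, continuity requires the same specific discharge q through every layer.
Σ(b_i/K_i) = 2.68/71.0 + 13.3/13.4 + 9.64/402 + 10.6/4.15 = 3.608 d.
q = Δh / Σ(b_i/K_i) = 19.1 / 3.608 = 5.293 m/day.
In each layer the seepage velocity is v_i = q/n_i, so the layer transit time is t_i = b_i·n_i / q:
  layer 1 (coarse sand): t_1 = 2.68 × 0.26 / 5.293 = 0.1316 d
  layer 2 (medium sand): t_2 = 13.3 × 0.21 / 5.293 = 0.5277 d
  layer 3 (clean gravel): t_3 = 9.64 × 0.22 / 5.293 = 0.4007 d
  layer 4 (fractured sandstone): t_4 = 10.6 × 0.15 / 5.293 = 0.3004 d
Total t = Σ t_i = 1.360 days.

1.36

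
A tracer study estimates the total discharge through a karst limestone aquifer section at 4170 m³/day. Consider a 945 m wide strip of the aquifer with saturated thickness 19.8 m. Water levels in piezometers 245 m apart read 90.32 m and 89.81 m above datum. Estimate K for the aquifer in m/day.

Cross-sectional area A = 945 × 19.8 = 18711 m².
Hydraulic gradient i = (90.32 − 89.81) / 245 = 0.51 / 245 = 0.002082.
From Q = K·A·i, K = Q / (A·i) = 4170 / (18711 × 0.002082) = 107.1 m/day.

107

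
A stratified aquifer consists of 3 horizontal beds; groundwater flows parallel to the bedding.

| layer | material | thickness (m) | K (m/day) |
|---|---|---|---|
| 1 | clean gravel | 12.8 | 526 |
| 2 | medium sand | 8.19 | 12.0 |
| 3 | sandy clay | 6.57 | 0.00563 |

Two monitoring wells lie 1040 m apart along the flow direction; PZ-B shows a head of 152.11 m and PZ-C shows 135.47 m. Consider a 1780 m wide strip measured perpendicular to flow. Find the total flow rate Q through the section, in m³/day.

195000

Flow is parallel to layering, so each bed carries its own Darcy discharge and the transmissivities add.
Σ(K_i·b_i) = 526×12.8 + 12.0×8.19 + 0.00563×6.57 = 6831 m²/day.
Hydraulic gradient i = (152.11 − 135.47) / 1040 = 16.64 / 1040 = 0.01600.
Q = Σ(K_i·b_i) · W · i = 6831 × 1780 × 0.01600 = 1.946e+05 m³/day.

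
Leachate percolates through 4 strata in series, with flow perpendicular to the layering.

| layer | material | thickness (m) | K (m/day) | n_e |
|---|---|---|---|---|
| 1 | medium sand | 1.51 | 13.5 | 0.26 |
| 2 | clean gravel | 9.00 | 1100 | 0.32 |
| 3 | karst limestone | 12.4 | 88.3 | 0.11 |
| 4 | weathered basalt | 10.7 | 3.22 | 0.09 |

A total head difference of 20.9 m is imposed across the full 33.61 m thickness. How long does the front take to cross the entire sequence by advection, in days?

0.960

With flow normal to the layers, continuity requires the same specific discharge q through every layer.
Σ(b_i/K_i) = 1.51/13.5 + 9.00/1100 + 12.4/88.3 + 10.7/3.22 = 3.583 d.
q = Δh / Σ(b_i/K_i) = 20.9 / 3.583 = 5.832 m/day.
In each layer the seepage velocity is v_i = q/n_i, so the layer transit time is t_i = b_i·n_i / q:
  layer 1 (medium sand): t_1 = 1.51 × 0.26 / 5.832 = 0.06731 d
  layer 2 (clean gravel): t_2 = 9.00 × 0.32 / 5.832 = 0.4938 d
  layer 3 (karst limestone): t_3 = 12.4 × 0.11 / 5.832 = 0.2339 d
  layer 4 (weathered basalt): t_4 = 10.7 × 0.09 / 5.832 = 0.1651 d
Total t = Σ t_i = 0.9601 days.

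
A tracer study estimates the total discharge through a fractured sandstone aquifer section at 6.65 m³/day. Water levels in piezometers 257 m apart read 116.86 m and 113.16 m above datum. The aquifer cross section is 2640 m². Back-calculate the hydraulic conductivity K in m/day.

0.175

Hydraulic gradient i = (116.86 − 113.16) / 257 = 3.7 / 257 = 0.01440.
From Q = K·A·i, K = Q / (A·i) = 6.65 / (2640 × 0.01440) = 0.1750 m/day.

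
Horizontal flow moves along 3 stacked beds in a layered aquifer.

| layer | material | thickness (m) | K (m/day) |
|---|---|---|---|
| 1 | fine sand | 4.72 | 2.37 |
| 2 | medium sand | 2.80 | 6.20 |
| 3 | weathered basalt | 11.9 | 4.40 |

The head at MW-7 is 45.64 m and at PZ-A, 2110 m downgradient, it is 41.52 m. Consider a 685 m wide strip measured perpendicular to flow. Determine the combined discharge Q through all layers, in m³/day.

Flow is parallel to layering, so each bed carries its own Darcy discharge and the transmissivities add.
Σ(K_i·b_i) = 2.37×4.72 + 6.20×2.80 + 4.40×11.9 = 80.91 m²/day.
Hydraulic gradient i = (45.64 − 41.52) / 2110 = 4.12 / 2110 = 0.001953.
Q = Σ(K_i·b_i) · W · i = 80.91 × 685 × 0.001953 = 108.2 m³/day.

108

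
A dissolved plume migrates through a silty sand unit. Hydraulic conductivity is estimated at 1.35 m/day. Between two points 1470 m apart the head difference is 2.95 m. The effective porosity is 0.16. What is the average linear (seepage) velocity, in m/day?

Hydraulic gradient i = Δh / L = 2.95 / 1470 = 0.002007.
Darcy flux q = K · i = 1.350 × 0.002007 = 0.002709 m/day.
Seepage velocity v = q / n_e = 0.002709 / 0.16 = 0.01693 m/day.

0.0169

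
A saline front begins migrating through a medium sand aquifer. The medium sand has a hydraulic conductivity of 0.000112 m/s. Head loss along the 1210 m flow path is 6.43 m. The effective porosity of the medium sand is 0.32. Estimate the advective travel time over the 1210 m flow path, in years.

20.6

Convert K: 0.000112 m/s × 86400 = 9.677 m/day.
Hydraulic gradient i = Δh / L = 6.43 / 1210 = 0.005314.
Darcy flux q = K · i = 9.677 × 0.005314 = 0.05142 m/day.
Seepage velocity v = q / n_e = 0.05142 / 0.32 = 0.1607 m/day.
Travel time t = L / v = 1210 / 0.1607 = 7530 days = 20.62 years.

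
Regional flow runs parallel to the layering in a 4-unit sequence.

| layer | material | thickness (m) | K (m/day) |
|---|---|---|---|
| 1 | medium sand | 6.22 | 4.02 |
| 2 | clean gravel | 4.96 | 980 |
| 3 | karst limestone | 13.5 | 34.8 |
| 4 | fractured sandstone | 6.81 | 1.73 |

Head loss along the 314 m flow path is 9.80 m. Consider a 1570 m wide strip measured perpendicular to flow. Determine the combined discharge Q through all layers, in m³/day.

Flow is parallel to layering, so each bed carries its own Darcy discharge and the transmissivities add.
Σ(K_i·b_i) = 4.02×6.22 + 980×4.96 + 34.8×13.5 + 1.73×6.81 = 5367 m²/day.
Hydraulic gradient i = Δh / L = 9.80 / 314 = 0.03121.
Q = Σ(K_i·b_i) · W · i = 5367 × 1570 × 0.03121 = 2.630e+05 m³/day.

263000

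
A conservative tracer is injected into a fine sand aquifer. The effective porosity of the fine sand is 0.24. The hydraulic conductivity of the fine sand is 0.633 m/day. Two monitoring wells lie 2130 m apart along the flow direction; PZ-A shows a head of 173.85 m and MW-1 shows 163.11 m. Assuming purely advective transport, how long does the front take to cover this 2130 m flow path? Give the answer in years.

Hydraulic gradient i = (173.85 − 163.11) / 2130 = 10.74 / 2130 = 0.005042.
Darcy flux q = K · i = 0.6330 × 0.005042 = 0.003192 m/day.
Seepage velocity v = q / n_e = 0.003192 / 0.24 = 0.01330 m/day.
Travel time t = L / v = 2130 / 0.01330 = 1.602e+05 days = 438.5 years.

439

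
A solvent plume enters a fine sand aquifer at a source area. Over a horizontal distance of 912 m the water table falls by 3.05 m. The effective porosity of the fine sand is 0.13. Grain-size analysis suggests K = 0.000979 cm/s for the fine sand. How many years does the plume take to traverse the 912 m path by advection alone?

115

Convert K: 0.000979 cm/s × 864 = 0.8459 m/day.
Hydraulic gradient i = Δh / L = 3.05 / 912 = 0.003344.
Darcy flux q = K · i = 0.8459 × 0.003344 = 0.002829 m/day.
Seepage velocity v = q / n_e = 0.002829 / 0.13 = 0.02176 m/day.
Travel time t = L / v = 912 / 0.02176 = 41912 days = 114.7 years.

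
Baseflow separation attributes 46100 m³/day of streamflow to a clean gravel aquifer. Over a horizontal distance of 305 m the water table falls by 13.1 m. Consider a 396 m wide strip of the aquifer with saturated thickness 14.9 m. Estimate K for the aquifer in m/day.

182

Cross-sectional area A = 396 × 14.9 = 5900 m².
Hydraulic gradient i = Δh / L = 13.1 / 305 = 0.04295.
From Q = K·A·i, K = Q / (A·i) = 46100 / (5900 × 0.04295) = 181.9 m/day.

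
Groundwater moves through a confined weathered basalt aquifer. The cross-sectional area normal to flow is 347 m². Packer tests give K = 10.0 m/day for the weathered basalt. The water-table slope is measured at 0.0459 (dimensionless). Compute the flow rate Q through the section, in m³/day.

Hydraulic gradient i = 0.0459.
Darcy's law: Q = K · A · i = 10.00 × 347.0 × 0.04590 = 159.3 m³/day.

159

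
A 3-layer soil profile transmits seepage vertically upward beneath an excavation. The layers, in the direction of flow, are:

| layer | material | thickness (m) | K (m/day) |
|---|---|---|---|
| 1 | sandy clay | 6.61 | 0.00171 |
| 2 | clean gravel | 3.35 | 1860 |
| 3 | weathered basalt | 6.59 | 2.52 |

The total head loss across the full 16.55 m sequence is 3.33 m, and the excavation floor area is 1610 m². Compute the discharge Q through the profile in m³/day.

Flow is perpendicular to layering, so the layers act in series and the equivalent K is the thickness-weighted harmonic mean.
Total thickness L = 6.61 + 3.35 + 6.59 = 16.55 m.
Σ(b_i/K_i) = 6.61/0.00171 + 3.35/1860 + 6.59/2.52 = 3868 d.
K_eq = L / Σ(b_i/K_i) = 16.55 / 3868 = 0.004279 m/day.
Q = K_eq · A · (Δh/L) = 0.004279 × 1610 × (3.33/16.55) = 1.386 m³/day.

1.39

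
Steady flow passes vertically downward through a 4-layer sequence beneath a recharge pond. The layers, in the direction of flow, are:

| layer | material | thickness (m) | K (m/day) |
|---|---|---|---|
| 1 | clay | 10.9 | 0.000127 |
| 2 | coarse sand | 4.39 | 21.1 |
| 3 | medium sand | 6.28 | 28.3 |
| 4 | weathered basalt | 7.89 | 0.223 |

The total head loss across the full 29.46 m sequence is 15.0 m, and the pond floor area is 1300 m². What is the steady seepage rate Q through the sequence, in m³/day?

0.227

Flow is perpendicular to layering, so the layers act in series and the equivalent K is the thickness-weighted harmonic mean.
Total thickness L = 10.9 + 4.39 + 6.28 + 7.89 = 29.46 m.
Σ(b_i/K_i) = 10.9/0.000127 + 4.39/21.1 + 6.28/28.3 + 7.89/0.223 = 85863 d.
K_eq = L / Σ(b_i/K_i) = 29.46 / 85863 = 0.0003431 m/day.
Q = K_eq · A · (Δh/L) = 0.0003431 × 1300 × (15.0/29.46) = 0.2271 m³/day.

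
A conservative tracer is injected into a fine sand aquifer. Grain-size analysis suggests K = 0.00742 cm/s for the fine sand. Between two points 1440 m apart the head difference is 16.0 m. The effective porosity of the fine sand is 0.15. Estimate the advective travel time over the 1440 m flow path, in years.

8.30

Convert K: 0.00742 cm/s × 864 = 6.411 m/day.
Hydraulic gradient i = Δh / L = 16.0 / 1440 = 0.01111.
Darcy flux q = K · i = 6.411 × 0.01111 = 0.07123 m/day.
Seepage velocity v = q / n_e = 0.07123 / 0.15 = 0.4749 m/day.
Travel time t = L / v = 1440 / 0.4749 = 3032 days = 8.302 years.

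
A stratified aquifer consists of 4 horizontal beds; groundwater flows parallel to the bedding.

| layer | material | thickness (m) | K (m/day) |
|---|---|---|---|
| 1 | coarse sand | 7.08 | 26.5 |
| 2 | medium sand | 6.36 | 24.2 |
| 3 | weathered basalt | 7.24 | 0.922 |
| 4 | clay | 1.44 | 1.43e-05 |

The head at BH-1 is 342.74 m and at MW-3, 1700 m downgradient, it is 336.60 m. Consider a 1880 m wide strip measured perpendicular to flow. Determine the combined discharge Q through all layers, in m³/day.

Flow is parallel to layering, so each bed carries its own Darcy discharge and the transmissivities add.
Σ(K_i·b_i) = 26.5×7.08 + 24.2×6.36 + 0.922×7.24 + 1.43e-05×1.44 = 348.2 m²/day.
Hydraulic gradient i = (342.74 − 336.60) / 1700 = 6.14 / 1700 = 0.003612.
Q = Σ(K_i·b_i) · W · i = 348.2 × 1880 × 0.003612 = 2364 m³/day.

2360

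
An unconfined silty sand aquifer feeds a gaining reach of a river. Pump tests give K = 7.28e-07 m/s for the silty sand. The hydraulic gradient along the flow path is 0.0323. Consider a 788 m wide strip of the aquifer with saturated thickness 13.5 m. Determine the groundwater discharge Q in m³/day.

Convert K: 7.28e-07 m/s × 86400 = 0.06290 m/day.
Cross-sectional area A = 788 × 13.5 = 10638 m².
Hydraulic gradient i = 0.0323.
Darcy's law: Q = K · A · i = 0.06290 × 10638 × 0.03230 = 21.61 m³/day.

21.6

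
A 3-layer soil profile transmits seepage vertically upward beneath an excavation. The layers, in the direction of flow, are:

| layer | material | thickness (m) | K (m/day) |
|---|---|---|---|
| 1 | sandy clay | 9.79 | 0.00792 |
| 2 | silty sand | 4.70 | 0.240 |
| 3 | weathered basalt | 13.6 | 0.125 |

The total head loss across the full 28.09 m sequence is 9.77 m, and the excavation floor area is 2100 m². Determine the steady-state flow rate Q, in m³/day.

15.0

Flow is perpendicular to layering, so the layers act in series and the equivalent K is the thickness-weighted harmonic mean.
Total thickness L = 9.79 + 4.70 + 13.6 = 28.09 m.
Σ(b_i/K_i) = 9.79/0.00792 + 4.70/0.240 + 13.6/0.125 = 1364 d.
K_eq = L / Σ(b_i/K_i) = 28.09 / 1364 = 0.02059 m/day.
Q = K_eq · A · (Δh/L) = 0.02059 × 2100 × (9.77/28.09) = 15.04 m³/day.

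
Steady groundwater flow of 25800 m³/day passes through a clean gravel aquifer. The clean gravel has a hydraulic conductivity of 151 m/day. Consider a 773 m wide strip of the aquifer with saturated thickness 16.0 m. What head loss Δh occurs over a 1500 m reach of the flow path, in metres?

20.7

Cross-sectional area A = 773 × 16.0 = 12368 m².
From Q = K·A·i, i = Q / (K·A) = 25800 / (151.0 × 12368) = 0.01381.
Head loss Δh = i · L = 0.01381 × 1500 = 20.72 m.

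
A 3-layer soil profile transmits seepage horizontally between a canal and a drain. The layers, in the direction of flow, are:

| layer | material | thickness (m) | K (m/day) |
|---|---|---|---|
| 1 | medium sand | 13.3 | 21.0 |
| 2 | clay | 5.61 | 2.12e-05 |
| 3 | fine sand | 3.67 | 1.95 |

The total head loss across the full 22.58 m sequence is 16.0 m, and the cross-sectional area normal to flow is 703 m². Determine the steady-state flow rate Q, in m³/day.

0.0425

Flow is perpendicular to layering, so the layers act in series and the equivalent K is the thickness-weighted harmonic mean.
Total thickness L = 13.3 + 5.61 + 3.67 = 22.58 m.
Σ(b_i/K_i) = 13.3/21.0 + 5.61/2.12e-05 + 3.67/1.95 = 2.646e+05 d.
K_eq = L / Σ(b_i/K_i) = 22.58 / 2.646e+05 = 8.533e-05 m/day.
Q = K_eq · A · (Δh/L) = 8.533e-05 × 703 × (16.0/22.58) = 0.04251 m³/day.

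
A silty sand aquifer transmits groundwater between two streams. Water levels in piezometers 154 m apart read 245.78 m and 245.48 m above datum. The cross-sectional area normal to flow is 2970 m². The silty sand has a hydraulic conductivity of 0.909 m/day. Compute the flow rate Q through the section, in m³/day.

Hydraulic gradient i = (245.78 − 245.48) / 154 = 0.3 / 154 = 0.001948.
Darcy's law: Q = K · A · i = 0.9090 × 2970 × 0.001948 = 5.259 m³/day.

5.26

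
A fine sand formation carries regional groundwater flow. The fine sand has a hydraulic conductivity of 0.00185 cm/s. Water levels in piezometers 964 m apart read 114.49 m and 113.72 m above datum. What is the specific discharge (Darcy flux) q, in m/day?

Convert K: 0.00185 cm/s × 864 = 1.598 m/day.
Hydraulic gradient i = (114.49 − 113.72) / 964 = 0.77 / 964 = 0.0007988.
Specific discharge q = K · i = 1.598 × 0.0007988 = 0.001277 m/day.

0.00128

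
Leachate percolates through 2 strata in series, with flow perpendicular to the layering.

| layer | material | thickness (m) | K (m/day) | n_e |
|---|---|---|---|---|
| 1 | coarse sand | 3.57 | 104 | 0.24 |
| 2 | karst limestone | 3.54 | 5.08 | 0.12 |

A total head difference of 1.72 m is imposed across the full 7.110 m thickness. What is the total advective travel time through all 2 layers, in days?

0.545

With flow normal to the layers, continuity requires the same specific discharge q through every layer.
Σ(b_i/K_i) = 3.57/104 + 3.54/5.08 = 0.7312 d.
q = Δh / Σ(b_i/K_i) = 1.72 / 0.7312 = 2.352 m/day.
In each layer the seepage velocity is v_i = q/n_i, so the layer transit time is t_i = b_i·n_i / q:
  layer 1 (coarse sand): t_1 = 3.57 × 0.24 / 2.352 = 0.3642 d
  layer 2 (karst limestone): t_2 = 3.54 × 0.12 / 2.352 = 0.1806 d
Total t = Σ t_i = 0.5448 days.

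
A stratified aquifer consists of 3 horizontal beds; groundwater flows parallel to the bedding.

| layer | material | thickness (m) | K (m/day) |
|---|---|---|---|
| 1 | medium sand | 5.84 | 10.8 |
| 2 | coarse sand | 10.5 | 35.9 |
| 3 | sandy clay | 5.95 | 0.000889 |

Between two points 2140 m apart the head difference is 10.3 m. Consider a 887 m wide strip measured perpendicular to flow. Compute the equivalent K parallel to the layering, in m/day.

Flow is parallel to layering, so each bed carries its own Darcy discharge and the transmissivities add.
Σ(K_i·b_i) = 10.8×5.84 + 35.9×10.5 + 0.000889×5.95 = 440.0 m²/day.
Total thickness b = 22.29 m, so K_eq = Σ(K_i·b_i)/b = 19.74 m/day.

19.7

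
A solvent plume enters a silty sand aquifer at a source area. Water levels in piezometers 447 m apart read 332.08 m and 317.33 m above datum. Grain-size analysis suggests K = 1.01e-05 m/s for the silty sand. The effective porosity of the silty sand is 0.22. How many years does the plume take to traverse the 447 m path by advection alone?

9.35

Convert K: 1.01e-05 m/s × 86400 = 0.8726 m/day.
Hydraulic gradient i = (332.08 − 317.33) / 447 = 14.75 / 447 = 0.03300.
Darcy flux q = K · i = 0.8726 × 0.03300 = 0.02880 m/day.
Seepage velocity v = q / n_e = 0.02880 / 0.22 = 0.1309 m/day.
Travel time t = L / v = 447 / 0.1309 = 3415 days = 9.350 years.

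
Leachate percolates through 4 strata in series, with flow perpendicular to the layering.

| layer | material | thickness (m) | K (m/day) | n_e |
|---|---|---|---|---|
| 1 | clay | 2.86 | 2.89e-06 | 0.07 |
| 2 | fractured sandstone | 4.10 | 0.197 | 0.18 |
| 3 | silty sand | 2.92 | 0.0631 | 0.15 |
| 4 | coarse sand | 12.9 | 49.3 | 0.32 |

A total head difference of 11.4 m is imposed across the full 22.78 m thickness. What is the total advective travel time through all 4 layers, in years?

1310

With flow normal to the layers, continuity requires the same specific discharge q through every layer.
Σ(b_i/K_i) = 2.86/2.89e-06 + 4.10/0.197 + 2.92/0.0631 + 12.9/49.3 = 9.897e+05 d.
q = Δh / Σ(b_i/K_i) = 11.4 / 9.897e+05 = 1.152e-05 m/day.
In each layer the seepage velocity is v_i = q/n_i, so the layer transit time is t_i = b_i·n_i / q:
  layer 1 (clay): t_1 = 2.86 × 0.07 / 1.152e-05 = 17380 d
  layer 2 (fractured sandstone): t_2 = 4.10 × 0.18 / 1.152e-05 = 64069 d
  layer 3 (silty sand): t_3 = 2.92 × 0.15 / 1.152e-05 = 38025 d
  layer 4 (coarse sand): t_4 = 12.9 × 0.32 / 1.152e-05 = 3.584e+05 d
Total t = Σ t_i = 4.778e+05 days = 1308 years.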